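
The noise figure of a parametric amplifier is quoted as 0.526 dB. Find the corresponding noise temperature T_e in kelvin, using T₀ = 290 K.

F = 10^(0.526/10) = 1.12876
T_e = (F − 1)·T₀ = (1.12876 − 1) × 290 = 37.3 K

37.3 K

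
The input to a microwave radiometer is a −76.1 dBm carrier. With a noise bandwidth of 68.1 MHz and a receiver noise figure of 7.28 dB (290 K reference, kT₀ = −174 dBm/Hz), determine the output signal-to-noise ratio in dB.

12.3 dB

Noise floor: N = −174 + 10 log₁₀(B) + NF
10 log₁₀(6.81×10⁷) = 78.33 dB
N = −174 + 78.33 + 7.28 = −88.39 dBm
SNR = P_sig − N = −76.1 − (−88.39) = 12.29 dB → 12.3 dB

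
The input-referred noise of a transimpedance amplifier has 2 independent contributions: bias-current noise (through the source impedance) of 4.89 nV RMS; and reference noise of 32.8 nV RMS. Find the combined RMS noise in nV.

33.2 nV

Uncorrelated sources add in power (mean-square): V_tot = √(ΣV_i²)
V_tot = √[(4.89×10⁻⁹)² + (3.28×10⁻⁸)²] = 3.32×10⁻⁸ V = 33.2 nV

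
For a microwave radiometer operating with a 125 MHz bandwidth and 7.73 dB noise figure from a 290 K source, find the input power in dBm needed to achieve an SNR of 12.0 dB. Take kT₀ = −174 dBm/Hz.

Sensitivity = −174 + 10 log₁₀(B) + NF + SNR_min
= −174 + 80.97 + 7.73 + 12.0
= −73.30 dBm → −73.3 dBm

−73.3 dBm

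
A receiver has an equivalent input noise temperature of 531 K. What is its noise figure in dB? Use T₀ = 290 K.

4.52 dB

F = 1 + T_e/T₀ = 1 + 531/290 = 2.83103
NF = 10 log₁₀(2.83103) = 4.52 dB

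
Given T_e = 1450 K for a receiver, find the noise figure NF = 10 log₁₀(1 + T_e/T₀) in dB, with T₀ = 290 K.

F = 1 + T_e/T₀ = 1 + 1450/290 = 6
NF = 10 log₁₀(6) = 7.78 dB

7.78 dB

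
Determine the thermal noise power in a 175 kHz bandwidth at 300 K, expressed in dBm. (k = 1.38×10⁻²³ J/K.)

P_n = kTB = 1.38×10⁻²³ × 300 × 1.75×10⁵ = 7.25×10⁻¹⁶ W
In dBm: 10 log₁₀(7.25×10⁻¹⁶ / 10⁻³) = −121.4 dBm

−121.4 dBm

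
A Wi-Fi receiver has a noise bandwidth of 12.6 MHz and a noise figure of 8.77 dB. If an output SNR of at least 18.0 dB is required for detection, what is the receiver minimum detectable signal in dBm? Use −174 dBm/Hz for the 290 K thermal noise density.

Sensitivity = −174 + 10 log₁₀(B) + NF + SNR_min
= −174 + 71 + 8.77 + 18.0
= −76.23 dBm → −76.2 dBm

−76.2 dBm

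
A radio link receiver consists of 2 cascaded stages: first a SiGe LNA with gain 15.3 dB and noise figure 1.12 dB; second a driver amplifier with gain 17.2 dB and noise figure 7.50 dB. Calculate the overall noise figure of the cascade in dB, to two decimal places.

Convert to linear (a loss of L dB is a gain of −L dB): F_i = 10^(NF_i/10), G_i = 10^(G_i,dB/10)
  Stage 1: F_1 = 10^(1.12/10) = 1.294, G_1 = 10^(15.3/10) = 33.88
  Stage 2: F_2 = 10^(7.50/10) = 5.623, G_2 = 10^(17.2/10) = 52.48
Friis cascade:
  F = 1.294 + (5.623 − 1)/33.88 = 1.431
NF = 10 log₁₀(1.431) = 1.56 dB

1.56 dB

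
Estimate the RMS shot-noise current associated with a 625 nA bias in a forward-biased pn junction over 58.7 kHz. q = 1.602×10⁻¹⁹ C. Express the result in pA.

108 pA

I_n = √(2qI·B)
2qI·B = 2 × 1.602×10⁻¹⁹ × 6.25×10⁻⁷ × 5.87×10⁴ = 1.18×10⁻²⁰ A²
I_n = √(1.18×10⁻²⁰) = 1.08×10⁻¹⁰ A = 108 pA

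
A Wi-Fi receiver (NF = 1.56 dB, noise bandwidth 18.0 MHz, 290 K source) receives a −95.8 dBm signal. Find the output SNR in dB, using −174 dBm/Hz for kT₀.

4.1 dB

Noise floor: N = −174 + 10 log₁₀(B) + NF
10 log₁₀(1.80×10⁷) = 72.55 dB
N = −174 + 72.55 + 1.56 = −99.89 dBm
SNR = P_sig − N = −95.8 − (−99.89) = 4.09 dB → 4.1 dB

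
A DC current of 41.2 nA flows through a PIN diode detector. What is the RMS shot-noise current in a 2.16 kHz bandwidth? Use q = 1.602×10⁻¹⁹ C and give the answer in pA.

I_n = √(2qI·B)
2qI·B = 2 × 1.602×10⁻¹⁹ × 4.12×10⁻⁸ × 2.16×10³ = 2.85×10⁻²³ A²
I_n = √(2.85×10⁻²³) = 5.34×10⁻¹² A = 5.34 pA

5.34 pA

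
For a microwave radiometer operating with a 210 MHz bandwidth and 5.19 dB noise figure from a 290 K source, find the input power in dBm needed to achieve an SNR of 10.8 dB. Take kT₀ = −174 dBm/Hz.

−74.8 dBm

Sensitivity = −174 + 10 log₁₀(B) + NF + SNR_min
= −174 + 83.22 + 5.19 + 10.8
= −74.79 dBm → −74.8 dBm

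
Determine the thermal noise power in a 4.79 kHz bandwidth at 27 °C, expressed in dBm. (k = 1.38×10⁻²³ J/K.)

−137.0 dBm

T = 27 °C + 273.15 = 300.15 K
P_n = kTB = 1.38×10⁻²³ × 300.15 × 4.79×10³ = 1.98×10⁻¹⁷ W
In dBm: 10 log₁₀(1.98×10⁻¹⁷ / 10⁻³) = −137.0 dBm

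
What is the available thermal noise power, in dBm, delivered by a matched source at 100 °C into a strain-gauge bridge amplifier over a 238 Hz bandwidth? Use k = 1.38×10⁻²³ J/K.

T = 100 °C + 273.15 = 373.15 K
P_n = kTB = 1.38×10⁻²³ × 373.15 × 2.38×10² = 1.23×10⁻¹⁸ W
In dBm: 10 log₁₀(1.23×10⁻¹⁸ / 10⁻³) = −149.1 dBm

−149.1 dBm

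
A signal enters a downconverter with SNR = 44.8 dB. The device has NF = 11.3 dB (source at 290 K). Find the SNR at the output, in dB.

33.5 dB

By definition F = SNR_in/SNR_out, so in dB: SNR_out = SNR_in − NF
SNR_out = 44.8 − 11.3 = 33.5 dB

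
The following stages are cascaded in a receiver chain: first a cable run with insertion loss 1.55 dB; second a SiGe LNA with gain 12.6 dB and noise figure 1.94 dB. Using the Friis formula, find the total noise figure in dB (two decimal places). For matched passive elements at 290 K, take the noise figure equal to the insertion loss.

Convert to linear (a loss of L dB is a gain of −L dB): F_i = 10^(NF_i/10), G_i = 10^(G_i,dB/10)
  Stage 1: F_1 = 10^(1.55/10) = 1.429, G_1 = 10^(−1.55/10) = 0.6998
  Stage 2: F_2 = 10^(1.94/10) = 1.563, G_2 = 10^(12.6/10) = 18.20
Friis cascade:
  F = 1.429 + (1.563 − 1)/0.6998 = 2.234
NF = 10 log₁₀(2.234) = 3.49 dB

3.49 dB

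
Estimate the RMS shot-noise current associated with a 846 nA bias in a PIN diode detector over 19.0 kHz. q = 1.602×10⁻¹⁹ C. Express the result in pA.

I_n = √(2qI·B)
2qI·B = 2 × 1.602×10⁻¹⁹ × 8.46×10⁻⁷ × 1.90×10⁴ = 5.15×10⁻²¹ A²
I_n = √(5.15×10⁻²¹) = 7.18×10⁻¹¹ A = 71.8 pA

71.8 pA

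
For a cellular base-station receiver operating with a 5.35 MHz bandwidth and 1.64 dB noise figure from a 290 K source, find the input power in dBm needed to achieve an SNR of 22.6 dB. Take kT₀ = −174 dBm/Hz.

−82.5 dBm

Sensitivity = −174 + 10 log₁₀(B) + NF + SNR_min
= −174 + 67.28 + 1.64 + 22.6
= −82.48 dBm → −82.5 dBm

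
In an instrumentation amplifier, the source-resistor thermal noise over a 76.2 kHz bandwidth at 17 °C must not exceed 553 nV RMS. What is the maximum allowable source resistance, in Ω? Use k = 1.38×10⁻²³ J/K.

251 Ω

T = 17 °C + 273.15 = 290.15 K
Johnson–Nyquist: V_n = √(4kTRB) ⇒ R = V_n² / (4kTB)
4kTB = 4 × 1.38×10⁻²³ × 290.15 × 7.62×10⁴ = 1.22×10⁻¹⁵
R = (5.53×10⁻⁷)² / 1.22×10⁻¹⁵ = 2.51×10² Ω = 251 Ω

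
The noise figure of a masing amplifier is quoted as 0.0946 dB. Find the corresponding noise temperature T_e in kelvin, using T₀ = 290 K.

F = 10^(0.0946/10) = 1.02202
T_e = (F − 1)·T₀ = (1.02202 − 1) × 290 = 6.39 K

6.39 K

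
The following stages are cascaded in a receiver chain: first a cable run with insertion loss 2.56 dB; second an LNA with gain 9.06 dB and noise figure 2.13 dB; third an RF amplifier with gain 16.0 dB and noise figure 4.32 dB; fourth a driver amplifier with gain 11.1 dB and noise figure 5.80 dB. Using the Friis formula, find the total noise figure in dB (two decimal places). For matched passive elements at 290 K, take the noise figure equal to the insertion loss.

5.24 dB

Convert to linear (a loss of L dB is a gain of −L dB): F_i = 10^(NF_i/10), G_i = 10^(G_i,dB/10)
  Stage 1: F_1 = 10^(2.56/10) = 1.803, G_1 = 10^(−2.56/10) = 0.5546
  Stage 2: F_2 = 10^(2.13/10) = 1.633, G_2 = 10^(9.06/10) = 8.054
  Stage 3: F_3 = 10^(4.32/10) = 2.704, G_3 = 10^(16.0/10) = 39.81
  Stage 4: F_4 = 10^(5.80/10) = 3.802, G_4 = 10^(11.1/10) = 12.88
Friis cascade:
  F = 1.803 + (1.633 − 1)/0.5546 + (2.704 − 1)/4.467 + (3.802 − 1)/177.8 = 3.342
NF = 10 log₁₀(3.342) = 5.24 dB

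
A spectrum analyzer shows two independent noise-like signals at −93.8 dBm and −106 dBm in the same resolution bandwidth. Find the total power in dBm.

Convert to linear, add, convert back:
P₁ = 4.17×10⁻¹³ W, P₂ = 2.51×10⁻¹⁴ W
P_tot = 4.42×10⁻¹³ W → 10 log₁₀(P_tot / 10⁻³) = −93.5 dBm

−93.5 dBm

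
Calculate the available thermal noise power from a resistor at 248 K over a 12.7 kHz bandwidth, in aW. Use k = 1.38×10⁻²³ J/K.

43.5 aW

P_n = kTB = 1.38×10⁻²³ × 248 × 1.27×10⁴ = 4.35×10⁻¹⁷ W = 43.5 aW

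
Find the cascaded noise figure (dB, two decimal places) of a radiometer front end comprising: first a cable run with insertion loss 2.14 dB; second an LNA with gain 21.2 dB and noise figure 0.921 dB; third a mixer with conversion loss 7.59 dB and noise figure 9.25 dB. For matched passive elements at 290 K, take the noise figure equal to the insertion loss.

3.25 dB

Convert to linear (a loss of L dB is a gain of −L dB): F_i = 10^(NF_i/10), G_i = 10^(G_i,dB/10)
  Stage 1: F_1 = 10^(2.14/10) = 1.637, G_1 = 10^(−2.14/10) = 0.6109
  Stage 2: F_2 = 10^(0.921/10) = 1.236, G_2 = 10^(21.2/10) = 131.8
  Stage 3: F_3 = 10^(9.25/10) = 8.414, G_3 = 10^(−7.59/10) = 0.1742
Friis cascade:
  F = 1.637 + (1.236 − 1)/0.6109 + (8.414 − 1)/80.54 = 2.116
NF = 10 log₁₀(2.116) = 3.25 dB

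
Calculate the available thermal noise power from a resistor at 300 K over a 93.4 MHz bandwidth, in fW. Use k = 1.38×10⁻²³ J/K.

387 fW

P_n = kTB = 1.38×10⁻²³ × 300 × 9.34×10⁷ = 3.87×10⁻¹³ W = 387 fW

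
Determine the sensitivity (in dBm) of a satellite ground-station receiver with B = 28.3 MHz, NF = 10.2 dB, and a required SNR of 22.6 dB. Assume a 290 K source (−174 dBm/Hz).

−66.7 dBm

Sensitivity = −174 + 10 log₁₀(B) + NF + SNR_min
= −174 + 74.52 + 10.2 + 22.6
= −66.68 dBm → −66.7 dBm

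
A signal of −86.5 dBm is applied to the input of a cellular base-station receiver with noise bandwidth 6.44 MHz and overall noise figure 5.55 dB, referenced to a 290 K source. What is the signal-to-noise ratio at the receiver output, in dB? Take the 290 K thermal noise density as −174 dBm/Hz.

13.9 dB

Noise floor: N = −174 + 10 log₁₀(B) + NF
10 log₁₀(6.44×10⁶) = 68.09 dB
N = −174 + 68.09 + 5.55 = −100.36 dBm
SNR = P_sig − N = −86.5 − (−100.36) = 13.86 dB → 13.9 dB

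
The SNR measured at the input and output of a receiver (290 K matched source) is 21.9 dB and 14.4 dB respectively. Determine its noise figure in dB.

NF (dB) = SNR_in(dB) − SNR_out(dB) when the source is at T₀
NF = 21.9 − 14.4 = 7.5 dB

7.5 dB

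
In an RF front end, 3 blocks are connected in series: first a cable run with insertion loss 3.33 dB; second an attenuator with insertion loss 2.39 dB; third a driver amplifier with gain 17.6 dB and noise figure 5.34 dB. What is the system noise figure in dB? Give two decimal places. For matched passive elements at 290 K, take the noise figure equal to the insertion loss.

Convert to linear (a loss of L dB is a gain of −L dB): F_i = 10^(NF_i/10), G_i = 10^(G_i,dB/10)
  Stage 1: F_1 = 10^(3.33/10) = 2.153, G_1 = 10^(−3.33/10) = 0.4645
  Stage 2: F_2 = 10^(2.39/10) = 1.734, G_2 = 10^(−2.39/10) = 0.5768
  Stage 3: F_3 = 10^(5.34/10) = 3.420, G_3 = 10^(17.6/10) = 57.54
Friis cascade:
  F = 2.153 + (1.734 − 1)/0.4645 + (3.420 − 1)/0.2679 = 12.76
NF = 10 log₁₀(12.76) = 11.06 dB

11.06 dB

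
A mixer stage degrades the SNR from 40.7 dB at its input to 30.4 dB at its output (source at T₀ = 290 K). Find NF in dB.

NF (dB) = SNR_in(dB) − SNR_out(dB) when the source is at T₀
NF = 40.7 − 30.4 = 10.3 dB

10.3 dB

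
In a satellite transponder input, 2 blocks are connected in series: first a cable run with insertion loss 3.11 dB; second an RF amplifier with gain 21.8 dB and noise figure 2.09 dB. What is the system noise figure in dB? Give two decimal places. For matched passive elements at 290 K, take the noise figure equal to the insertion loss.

Convert to linear (a loss of L dB is a gain of −L dB): F_i = 10^(NF_i/10), G_i = 10^(G_i,dB/10)
  Stage 1: F_1 = 10^(3.11/10) = 2.046, G_1 = 10^(−3.11/10) = 0.4887
  Stage 2: F_2 = 10^(2.09/10) = 1.618, G_2 = 10^(21.8/10) = 151.4
Friis cascade:
  F = 2.046 + (1.618 − 1)/0.4887 = 3.311
NF = 10 log₁₀(3.311) = 5.20 dB

5.20 dB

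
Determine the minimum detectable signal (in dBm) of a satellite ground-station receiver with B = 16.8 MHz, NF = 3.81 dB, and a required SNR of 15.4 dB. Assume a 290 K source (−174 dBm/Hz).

−82.5 dBm

Sensitivity = −174 + 10 log₁₀(B) + NF + SNR_min
= −174 + 72.25 + 3.81 + 15.4
= −82.54 dBm → −82.5 dBm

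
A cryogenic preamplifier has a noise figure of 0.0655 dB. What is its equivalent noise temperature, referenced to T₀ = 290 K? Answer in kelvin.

F = 10^(0.0655/10) = 1.0152
T_e = (F − 1)·T₀ = (1.0152 − 1) × 290 = 4.41 K

4.41 K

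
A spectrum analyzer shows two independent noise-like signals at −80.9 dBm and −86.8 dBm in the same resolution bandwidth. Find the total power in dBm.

Convert to linear, add, convert back:
P₁ = 8.13×10⁻¹² W, P₂ = 2.09×10⁻¹² W
P_tot = 1.02×10⁻¹¹ W → 10 log₁₀(P_tot / 10⁻³) = −79.9 dBm

−79.9 dBm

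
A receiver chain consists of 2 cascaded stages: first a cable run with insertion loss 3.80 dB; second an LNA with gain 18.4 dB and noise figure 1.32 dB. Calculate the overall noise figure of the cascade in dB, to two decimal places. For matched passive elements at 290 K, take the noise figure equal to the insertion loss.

5.12 dB

Convert to linear (a loss of L dB is a gain of −L dB): F_i = 10^(NF_i/10), G_i = 10^(G_i,dB/10)
  Stage 1: F_1 = 10^(3.80/10) = 2.399, G_1 = 10^(−3.80/10) = 0.4169
  Stage 2: F_2 = 10^(1.32/10) = 1.355, G_2 = 10^(18.4/10) = 69.18
Friis cascade:
  F = 2.399 + (1.355 − 1)/0.4169 = 3.251
NF = 10 log₁₀(3.251) = 5.12 dB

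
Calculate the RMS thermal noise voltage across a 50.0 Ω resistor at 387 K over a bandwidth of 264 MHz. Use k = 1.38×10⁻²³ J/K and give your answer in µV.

V_n = √(4kTRB)
4kTRB = 4 × 1.38×10⁻²³ × 387 × 5.00×10¹ × 2.64×10⁸ = 2.82×10⁻¹⁰ V²
V_n = √(2.82×10⁻¹⁰) = 1.68×10⁻⁵ V = 16.8 µV

16.8 µV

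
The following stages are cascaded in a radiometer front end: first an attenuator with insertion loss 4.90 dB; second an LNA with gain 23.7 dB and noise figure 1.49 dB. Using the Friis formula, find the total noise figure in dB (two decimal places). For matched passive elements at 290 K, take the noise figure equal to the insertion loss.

6.39 dB

Convert to linear (a loss of L dB is a gain of −L dB): F_i = 10^(NF_i/10), G_i = 10^(G_i,dB/10)
  Stage 1: F_1 = 10^(4.90/10) = 3.090, G_1 = 10^(−4.90/10) = 0.3236
  Stage 2: F_2 = 10^(1.49/10) = 1.409, G_2 = 10^(23.7/10) = 234.4
Friis cascade:
  F = 3.090 + (1.409 − 1)/0.3236 = 4.355
NF = 10 log₁₀(4.355) = 6.39 dB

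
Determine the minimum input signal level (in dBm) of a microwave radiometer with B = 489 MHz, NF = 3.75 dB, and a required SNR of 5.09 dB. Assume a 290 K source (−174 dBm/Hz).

−78.3 dBm

Sensitivity = −174 + 10 log₁₀(B) + NF + SNR_min
= −174 + 86.89 + 3.75 + 5.09
= −78.27 dBm → −78.3 dBm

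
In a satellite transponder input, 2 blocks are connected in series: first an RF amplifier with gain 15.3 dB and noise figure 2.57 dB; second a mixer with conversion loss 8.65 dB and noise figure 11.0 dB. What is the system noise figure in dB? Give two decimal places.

3.32 dB

Convert to linear (a loss of L dB is a gain of −L dB): F_i = 10^(NF_i/10), G_i = 10^(G_i,dB/10)
  Stage 1: F_1 = 10^(2.57/10) = 1.807, G_1 = 10^(15.3/10) = 33.88
  Stage 2: F_2 = 10^(11.0/10) = 12.59, G_2 = 10^(−8.65/10) = 0.1365
Friis cascade:
  F = 1.807 + (12.59 − 1)/33.88 = 2.149
NF = 10 log₁₀(2.149) = 3.32 dB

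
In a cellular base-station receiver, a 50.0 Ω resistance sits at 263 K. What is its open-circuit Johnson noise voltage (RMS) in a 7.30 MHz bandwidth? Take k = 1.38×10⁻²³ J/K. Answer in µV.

2.30 µV

V_n = √(4kTRB)
4kTRB = 4 × 1.38×10⁻²³ × 263 × 5.00×10¹ × 7.30×10⁶ = 5.30×10⁻¹² V²
V_n = √(5.30×10⁻¹²) = 2.30×10⁻⁶ V = 2.30 µV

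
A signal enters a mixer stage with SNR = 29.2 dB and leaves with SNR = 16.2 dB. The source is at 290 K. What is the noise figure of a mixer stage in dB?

NF (dB) = SNR_in(dB) − SNR_out(dB) when the source is at T₀
NF = 29.2 − 16.2 = 13.0 dB

13.0 dB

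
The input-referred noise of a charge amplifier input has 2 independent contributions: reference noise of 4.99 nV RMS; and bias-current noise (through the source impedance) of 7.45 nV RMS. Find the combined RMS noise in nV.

8.97 nV

Uncorrelated sources add in power (mean-square): V_tot = √(ΣV_i²)
V_tot = √[(4.99×10⁻⁹)² + (7.45×10⁻⁹)²] = 8.97×10⁻⁹ V = 8.97 nV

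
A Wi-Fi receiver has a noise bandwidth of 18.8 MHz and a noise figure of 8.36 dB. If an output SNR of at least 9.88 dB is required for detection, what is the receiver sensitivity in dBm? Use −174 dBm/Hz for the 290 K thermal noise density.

−83.0 dBm

Sensitivity = −174 + 10 log₁₀(B) + NF + SNR_min
= −174 + 72.74 + 8.36 + 9.88
= −83.02 dBm → −83.0 dBm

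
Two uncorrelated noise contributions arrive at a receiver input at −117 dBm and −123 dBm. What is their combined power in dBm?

−116.0 dBm

Convert to linear, add, convert back:
P₁ = 2.00×10⁻¹⁵ W, P₂ = 5.01×10⁻¹⁶ W
P_tot = 2.50×10⁻¹⁵ W → 10 log₁₀(P_tot / 10⁻³) = −116.0 dBm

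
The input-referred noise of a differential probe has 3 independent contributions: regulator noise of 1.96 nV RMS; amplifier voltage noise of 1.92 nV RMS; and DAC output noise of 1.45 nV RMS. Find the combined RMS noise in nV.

Uncorrelated sources add in power (mean-square): V_tot = √(ΣV_i²)
V_tot = √[(1.96×10⁻⁹)² + (1.92×10⁻⁹)² + (1.45×10⁻⁹)²] = 3.10×10⁻⁹ V = 3.10 nV

3.10 nV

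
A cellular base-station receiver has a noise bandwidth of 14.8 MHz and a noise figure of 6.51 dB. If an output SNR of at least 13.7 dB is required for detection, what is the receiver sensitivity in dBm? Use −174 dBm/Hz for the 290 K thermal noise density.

−82.1 dBm

Sensitivity = −174 + 10 log₁₀(B) + NF + SNR_min
= −174 + 71.7 + 6.51 + 13.7
= −82.09 dBm → −82.1 dBm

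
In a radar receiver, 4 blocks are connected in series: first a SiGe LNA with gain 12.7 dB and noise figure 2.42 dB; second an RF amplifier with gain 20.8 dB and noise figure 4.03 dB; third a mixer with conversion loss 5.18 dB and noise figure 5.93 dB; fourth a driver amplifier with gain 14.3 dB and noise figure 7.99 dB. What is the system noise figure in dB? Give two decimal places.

Convert to linear (a loss of L dB is a gain of −L dB): F_i = 10^(NF_i/10), G_i = 10^(G_i,dB/10)
  Stage 1: F_1 = 10^(2.42/10) = 1.746, G_1 = 10^(12.7/10) = 18.62
  Stage 2: F_2 = 10^(4.03/10) = 2.529, G_2 = 10^(20.8/10) = 120.2
  Stage 3: F_3 = 10^(5.93/10) = 3.917, G_3 = 10^(−5.18/10) = 0.3034
  Stage 4: F_4 = 10^(7.99/10) = 6.295, G_4 = 10^(14.3/10) = 26.92
Friis cascade:
  F = 1.746 + (2.529 − 1)/18.62 + (3.917 − 1)/2239 + (6.295 − 1)/679.2 = 1.837
NF = 10 log₁₀(1.837) = 2.64 dB

2.64 dB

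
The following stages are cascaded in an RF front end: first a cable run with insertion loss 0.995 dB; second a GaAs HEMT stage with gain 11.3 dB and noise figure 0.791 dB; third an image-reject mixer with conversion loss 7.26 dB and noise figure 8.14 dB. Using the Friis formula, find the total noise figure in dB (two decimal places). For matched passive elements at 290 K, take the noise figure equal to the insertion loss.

3.06 dB

Convert to linear (a loss of L dB is a gain of −L dB): F_i = 10^(NF_i/10), G_i = 10^(G_i,dB/10)
  Stage 1: F_1 = 10^(0.995/10) = 1.257, G_1 = 10^(−0.995/10) = 0.7952
  Stage 2: F_2 = 10^(0.791/10) = 1.200, G_2 = 10^(11.3/10) = 13.49
  Stage 3: F_3 = 10^(8.14/10) = 6.516, G_3 = 10^(−7.26/10) = 0.1879
Friis cascade:
  F = 1.257 + (1.200 − 1)/0.7952 + (6.516 − 1)/10.73 = 2.023
NF = 10 log₁₀(2.023) = 3.06 dB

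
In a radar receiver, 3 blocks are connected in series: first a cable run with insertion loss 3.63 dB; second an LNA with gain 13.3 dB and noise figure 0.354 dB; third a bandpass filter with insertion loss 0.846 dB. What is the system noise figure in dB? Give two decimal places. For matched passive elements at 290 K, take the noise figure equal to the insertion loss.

4.02 dB

Convert to linear (a loss of L dB is a gain of −L dB): F_i = 10^(NF_i/10), G_i = 10^(G_i,dB/10)
  Stage 1: F_1 = 10^(3.63/10) = 2.307, G_1 = 10^(−3.63/10) = 0.4335
  Stage 2: F_2 = 10^(0.354/10) = 1.085, G_2 = 10^(13.3/10) = 21.38
  Stage 3: F_3 = 10^(0.846/10) = 1.215, G_3 = 10^(−0.846/10) = 0.8230
Friis cascade:
  F = 2.307 + (1.085 − 1)/0.4335 + (1.215 − 1)/9.268 = 2.526
NF = 10 log₁₀(2.526) = 4.02 dB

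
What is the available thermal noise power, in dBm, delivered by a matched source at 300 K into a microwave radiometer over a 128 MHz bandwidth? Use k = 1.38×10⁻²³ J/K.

P_n = kTB = 1.38×10⁻²³ × 300 × 1.28×10⁸ = 5.30×10⁻¹³ W
In dBm: 10 log₁₀(5.30×10⁻¹³ / 10⁻³) = −92.8 dBm

−92.8 dBm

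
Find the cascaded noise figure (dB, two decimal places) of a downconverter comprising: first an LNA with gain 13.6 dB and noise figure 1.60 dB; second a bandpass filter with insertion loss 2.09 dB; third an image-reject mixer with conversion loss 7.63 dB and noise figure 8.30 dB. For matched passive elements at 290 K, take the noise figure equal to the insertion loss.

2.74 dB

Convert to linear (a loss of L dB is a gain of −L dB): F_i = 10^(NF_i/10), G_i = 10^(G_i,dB/10)
  Stage 1: F_1 = 10^(1.60/10) = 1.445, G_1 = 10^(13.6/10) = 22.91
  Stage 2: F_2 = 10^(2.09/10) = 1.618, G_2 = 10^(−2.09/10) = 0.6180
  Stage 3: F_3 = 10^(8.30/10) = 6.761, G_3 = 10^(−7.63/10) = 0.1726
Friis cascade:
  F = 1.445 + (1.618 − 1)/22.91 + (6.761 − 1)/14.16 = 1.879
NF = 10 log₁₀(1.879) = 2.74 dB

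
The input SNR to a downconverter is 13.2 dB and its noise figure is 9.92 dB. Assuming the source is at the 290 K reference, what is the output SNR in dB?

3.28 dB

By definition F = SNR_in/SNR_out, so in dB: SNR_out = SNR_in − NF
SNR_out = 13.2 − 9.92 = 3.28 dB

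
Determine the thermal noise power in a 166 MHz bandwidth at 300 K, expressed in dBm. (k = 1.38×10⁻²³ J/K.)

−91.6 dBm

P_n = kTB = 1.38×10⁻²³ × 300 × 1.66×10⁸ = 6.87×10⁻¹³ W
In dBm: 10 log₁₀(6.87×10⁻¹³ / 10⁻³) = −91.6 dBm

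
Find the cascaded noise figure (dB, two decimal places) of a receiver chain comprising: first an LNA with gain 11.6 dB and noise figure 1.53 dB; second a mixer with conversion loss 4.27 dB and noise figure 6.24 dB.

Convert to linear (a loss of L dB is a gain of −L dB): F_i = 10^(NF_i/10), G_i = 10^(G_i,dB/10)
  Stage 1: F_1 = 10^(1.53/10) = 1.422, G_1 = 10^(11.6/10) = 14.45
  Stage 2: F_2 = 10^(6.24/10) = 4.207, G_2 = 10^(−4.27/10) = 0.3741
Friis cascade:
  F = 1.422 + (4.207 − 1)/14.45 = 1.644
NF = 10 log₁₀(1.644) = 2.16 dB

2.16 dB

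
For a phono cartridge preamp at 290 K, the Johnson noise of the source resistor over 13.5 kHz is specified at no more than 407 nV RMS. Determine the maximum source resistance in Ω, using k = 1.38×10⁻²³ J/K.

767 Ω

Johnson–Nyquist: V_n = √(4kTRB) ⇒ R = V_n² / (4kTB)
4kTB = 4 × 1.38×10⁻²³ × 290 × 1.35×10⁴ = 2.16×10⁻¹⁶
R = (4.07×10⁻⁷)² / 2.16×10⁻¹⁶ = 7.67×10² Ω = 767 Ω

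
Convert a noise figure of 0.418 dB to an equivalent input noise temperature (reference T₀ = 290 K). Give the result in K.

29.3 K

F = 10^(0.418/10) = 1.10103
T_e = (F − 1)·T₀ = (1.10103 − 1) × 290 = 29.3 K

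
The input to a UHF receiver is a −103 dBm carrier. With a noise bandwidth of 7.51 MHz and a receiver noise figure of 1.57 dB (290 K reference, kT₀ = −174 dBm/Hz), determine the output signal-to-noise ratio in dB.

Noise floor: N = −174 + 10 log₁₀(B) + NF
10 log₁₀(7.51×10⁶) = 68.76 dB
N = −174 + 68.76 + 1.57 = −103.67 dBm
SNR = P_sig − N = −103 − (−103.67) = 0.67 dB → 0.7 dB

0.7 dB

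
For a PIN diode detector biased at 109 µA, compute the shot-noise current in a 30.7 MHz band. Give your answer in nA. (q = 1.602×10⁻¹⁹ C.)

32.7 nA

I_n = √(2qI·B)
2qI·B = 2 × 1.602×10⁻¹⁹ × 1.09×10⁻⁴ × 3.07×10⁷ = 1.07×10⁻¹⁵ A²
I_n = √(1.07×10⁻¹⁵) = 3.27×10⁻⁸ A = 32.7 nA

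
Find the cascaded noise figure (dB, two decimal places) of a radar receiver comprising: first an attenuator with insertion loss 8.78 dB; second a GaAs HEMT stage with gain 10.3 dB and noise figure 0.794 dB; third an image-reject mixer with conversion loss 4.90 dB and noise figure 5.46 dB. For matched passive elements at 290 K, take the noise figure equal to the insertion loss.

Convert to linear (a loss of L dB is a gain of −L dB): F_i = 10^(NF_i/10), G_i = 10^(G_i,dB/10)
  Stage 1: F_1 = 10^(8.78/10) = 7.551, G_1 = 10^(−8.78/10) = 0.1324
  Stage 2: F_2 = 10^(0.794/10) = 1.201, G_2 = 10^(10.3/10) = 10.72
  Stage 3: F_3 = 10^(5.46/10) = 3.516, G_3 = 10^(−4.90/10) = 0.3236
Friis cascade:
  F = 7.551 + (1.201 − 1)/0.1324 + (3.516 − 1)/1.419 = 10.84
NF = 10 log₁₀(10.84) = 10.35 dB

10.35 dB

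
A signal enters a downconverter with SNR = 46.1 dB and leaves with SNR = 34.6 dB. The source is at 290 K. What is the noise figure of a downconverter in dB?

NF (dB) = SNR_in(dB) − SNR_out(dB) when the source is at T₀
NF = 46.1 − 34.6 = 11.5 dB

11.5 dB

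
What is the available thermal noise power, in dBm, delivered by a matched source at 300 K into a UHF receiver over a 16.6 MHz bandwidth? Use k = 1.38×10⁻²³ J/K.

−101.6 dBm

P_n = kTB = 1.38×10⁻²³ × 300 × 1.66×10⁷ = 6.87×10⁻¹⁴ W
In dBm: 10 log₁₀(6.87×10⁻¹⁴ / 10⁻³) = −101.6 dBm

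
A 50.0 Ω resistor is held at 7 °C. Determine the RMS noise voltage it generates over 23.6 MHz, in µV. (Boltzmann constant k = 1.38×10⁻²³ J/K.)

4.27 µV

T = 7 °C + 273.15 = 280.15 K
V_n = √(4kTRB)
4kTRB = 4 × 1.38×10⁻²³ × 280.15 × 5.00×10¹ × 2.36×10⁷ = 1.82×10⁻¹¹ V²
V_n = √(1.82×10⁻¹¹) = 4.27×10⁻⁶ V = 4.27 µV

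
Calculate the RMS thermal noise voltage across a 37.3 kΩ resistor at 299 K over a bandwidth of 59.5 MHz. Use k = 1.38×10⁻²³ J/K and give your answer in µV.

V_n = √(4kTRB)
4kTRB = 4 × 1.38×10⁻²³ × 299 × 3.73×10⁴ × 5.95×10⁷ = 3.66×10⁻⁸ V²
V_n = √(3.66×10⁻⁸) = 1.91×10⁻⁴ V = 191 µV

191 µV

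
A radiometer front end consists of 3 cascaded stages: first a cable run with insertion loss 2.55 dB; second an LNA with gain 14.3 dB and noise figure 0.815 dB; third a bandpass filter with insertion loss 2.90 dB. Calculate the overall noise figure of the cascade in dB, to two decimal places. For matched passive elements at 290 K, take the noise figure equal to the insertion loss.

3.49 dB

Convert to linear (a loss of L dB is a gain of −L dB): F_i = 10^(NF_i/10), G_i = 10^(G_i,dB/10)
  Stage 1: F_1 = 10^(2.55/10) = 1.799, G_1 = 10^(−2.55/10) = 0.5559
  Stage 2: F_2 = 10^(0.815/10) = 1.206, G_2 = 10^(14.3/10) = 26.92
  Stage 3: F_3 = 10^(2.90/10) = 1.950, G_3 = 10^(−2.90/10) = 0.5129
Friis cascade:
  F = 1.799 + (1.206 − 1)/0.5559 + (1.950 − 1)/14.96 = 2.234
NF = 10 log₁₀(2.234) = 3.49 dB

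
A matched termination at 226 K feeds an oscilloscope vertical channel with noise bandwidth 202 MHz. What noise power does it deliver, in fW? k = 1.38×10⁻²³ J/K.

630 fW

P_n = kTB = 1.38×10⁻²³ × 226 × 2.02×10⁸ = 6.30×10⁻¹³ W = 630 fW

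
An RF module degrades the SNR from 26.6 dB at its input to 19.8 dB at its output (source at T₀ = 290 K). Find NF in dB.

6.8 dB

NF (dB) = SNR_in(dB) − SNR_out(dB) when the source is at T₀
NF = 26.6 − 19.8 = 6.8 dB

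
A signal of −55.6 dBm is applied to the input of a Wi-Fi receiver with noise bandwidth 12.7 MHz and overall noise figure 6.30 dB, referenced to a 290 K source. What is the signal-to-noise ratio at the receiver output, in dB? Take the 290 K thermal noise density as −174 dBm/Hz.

Noise floor: N = −174 + 10 log₁₀(B) + NF
10 log₁₀(1.27×10⁷) = 71.04 dB
N = −174 + 71.04 + 6.30 = −96.66 dBm
SNR = P_sig − N = −55.6 − (−96.66) = 41.06 dB → 41.1 dB

41.1 dB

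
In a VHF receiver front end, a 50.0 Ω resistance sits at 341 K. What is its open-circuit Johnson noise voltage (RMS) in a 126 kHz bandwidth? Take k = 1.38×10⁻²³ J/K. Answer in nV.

344 nV

V_n = √(4kTRB)
4kTRB = 4 × 1.38×10⁻²³ × 341 × 5.00×10¹ × 1.26×10⁵ = 1.19×10⁻¹³ V²
V_n = √(1.19×10⁻¹³) = 3.44×10⁻⁷ V = 344 nV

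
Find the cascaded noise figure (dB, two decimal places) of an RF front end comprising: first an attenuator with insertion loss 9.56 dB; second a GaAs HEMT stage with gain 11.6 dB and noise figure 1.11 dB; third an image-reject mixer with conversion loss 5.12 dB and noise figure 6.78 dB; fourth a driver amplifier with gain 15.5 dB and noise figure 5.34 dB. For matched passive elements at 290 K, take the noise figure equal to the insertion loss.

Convert to linear (a loss of L dB is a gain of −L dB): F_i = 10^(NF_i/10), G_i = 10^(G_i,dB/10)
  Stage 1: F_1 = 10^(9.56/10) = 9.036, G_1 = 10^(−9.56/10) = 0.1107
  Stage 2: F_2 = 10^(1.11/10) = 1.291, G_2 = 10^(11.6/10) = 14.45
  Stage 3: F_3 = 10^(6.78/10) = 4.764, G_3 = 10^(−5.12/10) = 0.3076
  Stage 4: F_4 = 10^(5.34/10) = 3.420, G_4 = 10^(15.5/10) = 35.48
Friis cascade:
  F = 9.036 + (1.291 − 1)/0.1107 + (4.764 − 1)/1.600 + (3.420 − 1)/0.4920 = 18.94
NF = 10 log₁₀(18.94) = 12.77 dB

12.77 dB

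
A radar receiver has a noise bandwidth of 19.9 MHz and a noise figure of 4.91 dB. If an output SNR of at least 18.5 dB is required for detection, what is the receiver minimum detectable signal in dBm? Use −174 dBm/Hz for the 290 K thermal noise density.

−77.6 dBm

Sensitivity = −174 + 10 log₁₀(B) + NF + SNR_min
= −174 + 72.99 + 4.91 + 18.5
= −77.60 dBm → −77.6 dBm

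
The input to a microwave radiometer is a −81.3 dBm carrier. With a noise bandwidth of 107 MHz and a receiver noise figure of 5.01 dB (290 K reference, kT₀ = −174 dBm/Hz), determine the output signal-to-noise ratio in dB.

Noise floor: N = −174 + 10 log₁₀(B) + NF
10 log₁₀(1.07×10⁸) = 80.29 dB
N = −174 + 80.29 + 5.01 = −88.70 dBm
SNR = P_sig − N = −81.3 − (−88.70) = 7.40 dB → 7.4 dB

7.4 dB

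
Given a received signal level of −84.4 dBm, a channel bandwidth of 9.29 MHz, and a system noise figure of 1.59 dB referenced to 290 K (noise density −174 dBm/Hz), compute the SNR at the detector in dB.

Noise floor: N = −174 + 10 log₁₀(B) + NF
10 log₁₀(9.29×10⁶) = 69.68 dB
N = −174 + 69.68 + 1.59 = −102.73 dBm
SNR = P_sig − N = −84.4 − (−102.73) = 18.33 dB → 18.3 dB

18.3 dB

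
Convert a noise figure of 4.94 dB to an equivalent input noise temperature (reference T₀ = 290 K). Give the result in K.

614 K

F = 10^(4.94/10) = 3.11889
T_e = (F − 1)·T₀ = (3.11889 − 1) × 290 = 614 K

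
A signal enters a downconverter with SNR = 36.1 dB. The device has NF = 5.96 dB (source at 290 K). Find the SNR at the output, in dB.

By definition F = SNR_in/SNR_out, so in dB: SNR_out = SNR_in − NF
SNR_out = 36.1 − 5.96 = 30.14 dB

30.14 dB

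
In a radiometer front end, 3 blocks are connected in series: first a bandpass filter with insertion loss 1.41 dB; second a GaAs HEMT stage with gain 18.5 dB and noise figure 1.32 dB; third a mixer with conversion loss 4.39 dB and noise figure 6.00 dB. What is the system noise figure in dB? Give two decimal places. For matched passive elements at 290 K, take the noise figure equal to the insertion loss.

Convert to linear (a loss of L dB is a gain of −L dB): F_i = 10^(NF_i/10), G_i = 10^(G_i,dB/10)
  Stage 1: F_1 = 10^(1.41/10) = 1.384, G_1 = 10^(−1.41/10) = 0.7228
  Stage 2: F_2 = 10^(1.32/10) = 1.355, G_2 = 10^(18.5/10) = 70.79
  Stage 3: F_3 = 10^(6.00/10) = 3.981, G_3 = 10^(−4.39/10) = 0.3639
Friis cascade:
  F = 1.384 + (1.355 − 1)/0.7228 + (3.981 − 1)/51.17 = 1.933
NF = 10 log₁₀(1.933) = 2.86 dB

2.86 dB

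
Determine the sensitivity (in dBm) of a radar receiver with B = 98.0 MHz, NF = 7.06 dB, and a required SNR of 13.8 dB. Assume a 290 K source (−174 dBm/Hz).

−73.2 dBm

Sensitivity = −174 + 10 log₁₀(B) + NF + SNR_min
= −174 + 79.91 + 7.06 + 13.8
= −73.23 dBm → −73.2 dBm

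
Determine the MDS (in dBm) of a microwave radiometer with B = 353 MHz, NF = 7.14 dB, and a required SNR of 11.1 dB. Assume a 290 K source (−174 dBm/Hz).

−70.3 dBm

Sensitivity = −174 + 10 log₁₀(B) + NF + SNR_min
= −174 + 85.48 + 7.14 + 11.1
= −70.28 dBm → −70.3 dBm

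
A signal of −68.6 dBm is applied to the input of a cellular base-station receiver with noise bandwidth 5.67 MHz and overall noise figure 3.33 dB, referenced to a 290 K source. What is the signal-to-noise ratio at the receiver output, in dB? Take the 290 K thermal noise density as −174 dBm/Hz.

Noise floor: N = −174 + 10 log₁₀(B) + NF
10 log₁₀(5.67×10⁶) = 67.54 dB
N = −174 + 67.54 + 3.33 = −103.13 dBm
SNR = P_sig − N = −68.6 − (−103.13) = 34.53 dB → 34.5 dB

34.5 dB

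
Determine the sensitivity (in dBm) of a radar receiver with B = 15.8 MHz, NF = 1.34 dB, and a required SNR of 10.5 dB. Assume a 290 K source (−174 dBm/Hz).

−90.2 dBm

Sensitivity = −174 + 10 log₁₀(B) + NF + SNR_min
= −174 + 71.99 + 1.34 + 10.5
= −90.17 dBm → −90.2 dBm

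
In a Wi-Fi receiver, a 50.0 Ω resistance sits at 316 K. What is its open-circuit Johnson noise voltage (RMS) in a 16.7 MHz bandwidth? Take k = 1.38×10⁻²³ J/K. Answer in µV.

V_n = √(4kTRB)
4kTRB = 4 × 1.38×10⁻²³ × 316 × 5.00×10¹ × 1.67×10⁷ = 1.46×10⁻¹¹ V²
V_n = √(1.46×10⁻¹¹) = 3.82×10⁻⁶ V = 3.82 µV

3.82 µV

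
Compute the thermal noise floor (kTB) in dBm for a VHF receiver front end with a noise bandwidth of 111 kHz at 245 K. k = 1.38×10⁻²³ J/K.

P_n = kTB = 1.38×10⁻²³ × 245 × 1.11×10⁵ = 3.75×10⁻¹⁶ W
In dBm: 10 log₁₀(3.75×10⁻¹⁶ / 10⁻³) = −124.3 dBm

−124.3 dBm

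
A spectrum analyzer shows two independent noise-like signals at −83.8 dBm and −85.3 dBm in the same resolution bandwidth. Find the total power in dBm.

Convert to linear, add, convert back:
P₁ = 4.17×10⁻¹² W, P₂ = 2.95×10⁻¹² W
P_tot = 7.12×10⁻¹² W → 10 log₁₀(P_tot / 10⁻³) = −81.5 dBm

−81.5 dBm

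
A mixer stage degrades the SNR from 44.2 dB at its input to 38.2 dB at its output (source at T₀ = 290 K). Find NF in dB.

6.0 dB

NF (dB) = SNR_in(dB) − SNR_out(dB) when the source is at T₀
NF = 44.2 − 38.2 = 6.0 dB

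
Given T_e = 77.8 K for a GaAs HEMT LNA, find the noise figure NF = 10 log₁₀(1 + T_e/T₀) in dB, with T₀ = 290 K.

1.03 dB

F = 1 + T_e/T₀ = 1 + 77.8/290 = 1.26828
NF = 10 log₁₀(1.26828) = 1.03 dB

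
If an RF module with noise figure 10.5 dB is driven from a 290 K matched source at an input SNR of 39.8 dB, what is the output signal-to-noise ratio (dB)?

29.3 dB

By definition F = SNR_in/SNR_out, so in dB: SNR_out = SNR_in − NF
SNR_out = 39.8 − 10.5 = 29.3 dB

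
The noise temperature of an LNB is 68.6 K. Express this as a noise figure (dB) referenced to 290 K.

0.922 dB

F = 1 + T_e/T₀ = 1 + 68.6/290 = 1.23655
NF = 10 log₁₀(1.23655) = 0.922 dB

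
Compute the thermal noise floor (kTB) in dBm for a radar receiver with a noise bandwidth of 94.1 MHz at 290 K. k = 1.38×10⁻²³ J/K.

P_n = kTB = 1.38×10⁻²³ × 290 × 9.41×10⁷ = 3.77×10⁻¹³ W
In dBm: 10 log₁₀(3.77×10⁻¹³ / 10⁻³) = −94.2 dBm

−94.2 dBm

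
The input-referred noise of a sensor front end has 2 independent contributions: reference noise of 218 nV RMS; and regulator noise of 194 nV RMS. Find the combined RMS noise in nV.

Uncorrelated sources add in power (mean-square): V_tot = √(ΣV_i²)
V_tot = √[(2.18×10⁻⁷)² + (1.94×10⁻⁷)²] = 2.92×10⁻⁷ V = 292 nV

292 nV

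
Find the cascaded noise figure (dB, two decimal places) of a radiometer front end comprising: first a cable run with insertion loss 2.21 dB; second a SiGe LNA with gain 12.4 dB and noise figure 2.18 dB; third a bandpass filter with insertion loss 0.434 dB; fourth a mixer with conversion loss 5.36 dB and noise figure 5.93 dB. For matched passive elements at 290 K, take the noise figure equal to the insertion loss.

Convert to linear (a loss of L dB is a gain of −L dB): F_i = 10^(NF_i/10), G_i = 10^(G_i,dB/10)
  Stage 1: F_1 = 10^(2.21/10) = 1.663, G_1 = 10^(−2.21/10) = 0.6012
  Stage 2: F_2 = 10^(2.18/10) = 1.652, G_2 = 10^(12.4/10) = 17.38
  Stage 3: F_3 = 10^(0.434/10) = 1.105, G_3 = 10^(−0.434/10) = 0.9049
  Stage 4: F_4 = 10^(5.93/10) = 3.917, G_4 = 10^(−5.36/10) = 0.2911
Friis cascade:
  F = 1.663 + (1.652 − 1)/0.6012 + (1.105 − 1)/10.45 + (3.917 − 1)/9.454 = 3.067
NF = 10 log₁₀(3.067) = 4.87 dB

4.87 dB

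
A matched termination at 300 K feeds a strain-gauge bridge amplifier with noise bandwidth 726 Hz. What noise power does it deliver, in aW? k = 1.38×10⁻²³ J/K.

3.01 aW

P_n = kTB = 1.38×10⁻²³ × 300 × 7.26×10² = 3.01×10⁻¹⁸ W = 3.01 aW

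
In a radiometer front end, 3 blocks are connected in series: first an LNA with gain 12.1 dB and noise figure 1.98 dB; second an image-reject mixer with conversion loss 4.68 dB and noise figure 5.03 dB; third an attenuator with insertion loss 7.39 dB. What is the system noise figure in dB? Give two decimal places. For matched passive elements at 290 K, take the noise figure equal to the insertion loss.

Convert to linear (a loss of L dB is a gain of −L dB): F_i = 10^(NF_i/10), G_i = 10^(G_i,dB/10)
  Stage 1: F_1 = 10^(1.98/10) = 1.578, G_1 = 10^(12.1/10) = 16.22
  Stage 2: F_2 = 10^(5.03/10) = 3.184, G_2 = 10^(−4.68/10) = 0.3404
  Stage 3: F_3 = 10^(7.39/10) = 5.483, G_3 = 10^(−7.39/10) = 0.1824
Friis cascade:
  F = 1.578 + (3.184 − 1)/16.22 + (5.483 − 1)/5.521 = 2.524
NF = 10 log₁₀(2.524) = 4.02 dB

4.02 dB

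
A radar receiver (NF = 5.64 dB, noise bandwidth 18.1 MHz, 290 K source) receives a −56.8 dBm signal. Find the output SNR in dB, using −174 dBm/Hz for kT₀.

Noise floor: N = −174 + 10 log₁₀(B) + NF
10 log₁₀(1.81×10⁷) = 72.58 dB
N = −174 + 72.58 + 5.64 = −95.78 dBm
SNR = P_sig − N = −56.8 − (−95.78) = 38.98 dB → 39.0 dB

39.0 dB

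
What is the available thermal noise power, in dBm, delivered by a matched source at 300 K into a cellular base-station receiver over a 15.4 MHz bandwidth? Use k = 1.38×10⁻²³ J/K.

P_n = kTB = 1.38×10⁻²³ × 300 × 1.54×10⁷ = 6.38×10⁻¹⁴ W
In dBm: 10 log₁₀(6.38×10⁻¹⁴ / 10⁻³) = −102.0 dBm

−102.0 dBm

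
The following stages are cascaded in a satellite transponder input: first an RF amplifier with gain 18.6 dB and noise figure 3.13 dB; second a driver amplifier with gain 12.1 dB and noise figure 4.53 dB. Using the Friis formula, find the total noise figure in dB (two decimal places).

3.18 dB

Convert to linear (a loss of L dB is a gain of −L dB): F_i = 10^(NF_i/10), G_i = 10^(G_i,dB/10)
  Stage 1: F_1 = 10^(3.13/10) = 2.056, G_1 = 10^(18.6/10) = 72.44
  Stage 2: F_2 = 10^(4.53/10) = 2.838, G_2 = 10^(12.1/10) = 16.22
Friis cascade:
  F = 2.056 + (2.838 − 1)/72.44 = 2.081
NF = 10 log₁₀(2.081) = 3.18 dB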